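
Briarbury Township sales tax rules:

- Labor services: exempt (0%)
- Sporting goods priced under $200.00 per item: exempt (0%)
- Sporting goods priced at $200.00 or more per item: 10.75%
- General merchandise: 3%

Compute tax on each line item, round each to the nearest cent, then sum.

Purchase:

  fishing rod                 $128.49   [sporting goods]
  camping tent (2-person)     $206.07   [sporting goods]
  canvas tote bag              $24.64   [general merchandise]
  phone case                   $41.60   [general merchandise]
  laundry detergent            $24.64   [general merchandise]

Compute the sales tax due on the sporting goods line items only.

$22.15

Fishing rod $128.49: sporting goods, under $200.00 → 0% → $0.00
Camping tent (2-person) $206.07: sporting goods, $200.00 or more → 10.75% → $22.15
Tax on sporting goods = $0.00 + $22.15 = $22.15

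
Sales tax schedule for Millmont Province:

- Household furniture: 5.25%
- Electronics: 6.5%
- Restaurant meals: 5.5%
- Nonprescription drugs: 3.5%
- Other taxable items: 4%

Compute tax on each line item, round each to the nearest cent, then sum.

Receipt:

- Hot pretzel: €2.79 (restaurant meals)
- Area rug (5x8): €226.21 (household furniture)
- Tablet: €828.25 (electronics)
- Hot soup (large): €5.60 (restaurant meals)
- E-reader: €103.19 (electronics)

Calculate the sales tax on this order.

€72.89

Hot pretzel €2.79: restaurant meals → 5.5% → €0.15
Area rug (5x8) €226.21: household furniture → 5.25% → €11.88
Tablet €828.25: electronics → 6.5% → €53.84
Hot soup (large) €5.60: restaurant meals → 5.5% → €0.31
E-reader €103.19: electronics → 6.5% → €6.71
Total tax = €0.15 + €11.88 + €53.84 + €0.31 + €6.71 = €72.89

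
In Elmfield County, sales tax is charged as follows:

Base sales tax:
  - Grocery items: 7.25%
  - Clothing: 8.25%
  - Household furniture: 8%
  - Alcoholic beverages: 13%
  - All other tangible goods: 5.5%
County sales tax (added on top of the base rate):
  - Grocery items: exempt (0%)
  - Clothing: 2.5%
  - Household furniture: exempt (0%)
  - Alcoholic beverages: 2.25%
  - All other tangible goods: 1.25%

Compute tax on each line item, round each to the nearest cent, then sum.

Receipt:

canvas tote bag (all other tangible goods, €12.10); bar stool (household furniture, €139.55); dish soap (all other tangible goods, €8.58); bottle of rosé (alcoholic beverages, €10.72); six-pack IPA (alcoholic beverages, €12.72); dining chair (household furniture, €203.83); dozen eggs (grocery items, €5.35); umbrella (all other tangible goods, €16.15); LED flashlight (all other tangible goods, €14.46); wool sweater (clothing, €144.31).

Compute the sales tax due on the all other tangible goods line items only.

Canvas tote bag €12.10: all other tangible goods → 5.5% + 1.25% county = 6.75% → €0.82
Dish soap €8.58: all other tangible goods → 5.5% + 1.25% county = 6.75% → €0.58
Umbrella €16.15: all other tangible goods → 5.5% + 1.25% county = 6.75% → €1.09
LED flashlight €14.46: all other tangible goods → 5.5% + 1.25% county = 6.75% → €0.98
Tax on all other tangible goods = €0.82 + €0.58 + €1.09 + €0.98 = €3.47

€3.47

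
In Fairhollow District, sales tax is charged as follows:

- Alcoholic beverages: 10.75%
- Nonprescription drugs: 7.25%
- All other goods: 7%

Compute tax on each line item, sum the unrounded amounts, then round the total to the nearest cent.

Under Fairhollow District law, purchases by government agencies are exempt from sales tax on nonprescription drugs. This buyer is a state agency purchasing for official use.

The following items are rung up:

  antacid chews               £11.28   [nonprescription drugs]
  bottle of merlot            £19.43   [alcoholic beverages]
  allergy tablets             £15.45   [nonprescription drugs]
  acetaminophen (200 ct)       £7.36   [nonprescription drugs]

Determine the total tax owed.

Antacid chews £11.28: nonprescription drugs, buyer-exempt → 0% → £0.00
Bottle of merlot £19.43: alcoholic beverages → 10.75% → £2.088725
Allergy tablets £15.45: nonprescription drugs, buyer-exempt → 0% → £0.00
Acetaminophen (200 ct) £7.36: nonprescription drugs, buyer-exempt → 0% → £0.00
Unrounded tax sum = £2.088725 → £2.09

£2.09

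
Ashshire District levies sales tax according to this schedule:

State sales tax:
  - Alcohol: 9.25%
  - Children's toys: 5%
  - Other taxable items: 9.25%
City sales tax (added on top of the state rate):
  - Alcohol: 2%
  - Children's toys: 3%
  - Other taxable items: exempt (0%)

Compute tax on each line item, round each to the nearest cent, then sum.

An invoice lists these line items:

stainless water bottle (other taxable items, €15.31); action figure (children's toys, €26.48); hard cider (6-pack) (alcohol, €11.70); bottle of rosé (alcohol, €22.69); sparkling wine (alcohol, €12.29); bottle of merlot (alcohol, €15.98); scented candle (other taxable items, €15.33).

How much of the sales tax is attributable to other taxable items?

€2.84

Stainless water bottle €15.31: other taxable items → 9.25% + 0% city = 9.25% → €1.42
Scented candle €15.33: other taxable items → 9.25% + 0% city = 9.25% → €1.42
Tax on other taxable items = €1.42 + €1.42 = €2.84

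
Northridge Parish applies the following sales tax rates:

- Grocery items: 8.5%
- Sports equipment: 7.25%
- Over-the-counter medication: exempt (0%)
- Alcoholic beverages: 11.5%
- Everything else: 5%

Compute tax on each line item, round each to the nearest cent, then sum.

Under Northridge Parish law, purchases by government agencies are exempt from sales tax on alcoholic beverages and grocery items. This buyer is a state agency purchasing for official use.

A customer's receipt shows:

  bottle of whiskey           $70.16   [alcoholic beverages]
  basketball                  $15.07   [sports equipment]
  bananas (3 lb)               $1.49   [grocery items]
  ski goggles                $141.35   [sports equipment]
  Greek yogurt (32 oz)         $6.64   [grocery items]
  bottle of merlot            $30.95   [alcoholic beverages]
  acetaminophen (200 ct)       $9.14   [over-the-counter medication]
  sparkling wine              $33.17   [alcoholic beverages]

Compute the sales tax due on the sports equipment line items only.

$11.34

Basketball $15.07: sports equipment → 7.25% → $1.09
Ski goggles $141.35: sports equipment → 7.25% → $10.25
Tax on sports equipment = $1.09 + $10.25 = $11.34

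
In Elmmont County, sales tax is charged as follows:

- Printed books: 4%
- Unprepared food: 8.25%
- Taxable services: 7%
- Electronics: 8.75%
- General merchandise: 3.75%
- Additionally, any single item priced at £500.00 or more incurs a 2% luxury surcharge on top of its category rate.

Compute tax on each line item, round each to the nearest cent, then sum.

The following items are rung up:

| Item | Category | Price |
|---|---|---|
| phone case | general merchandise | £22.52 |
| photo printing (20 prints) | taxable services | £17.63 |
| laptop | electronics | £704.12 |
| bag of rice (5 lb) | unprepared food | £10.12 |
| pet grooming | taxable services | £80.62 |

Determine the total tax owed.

Phone case £22.52: general merchandise → 3.75% → £0.84
Photo printing (20 prints) £17.63: taxable services → 7% → £1.23
Laptop £704.12: electronics → 8.75% + 2% surcharge = 10.75% → £75.69
Bag of rice (5 lb) £10.12: unprepared food → 8.25% → £0.83
Pet grooming £80.62: taxable services → 7% → £5.64
Total tax = £0.84 + £1.23 + £75.69 + £0.83 + £5.64 = £84.23

£84.23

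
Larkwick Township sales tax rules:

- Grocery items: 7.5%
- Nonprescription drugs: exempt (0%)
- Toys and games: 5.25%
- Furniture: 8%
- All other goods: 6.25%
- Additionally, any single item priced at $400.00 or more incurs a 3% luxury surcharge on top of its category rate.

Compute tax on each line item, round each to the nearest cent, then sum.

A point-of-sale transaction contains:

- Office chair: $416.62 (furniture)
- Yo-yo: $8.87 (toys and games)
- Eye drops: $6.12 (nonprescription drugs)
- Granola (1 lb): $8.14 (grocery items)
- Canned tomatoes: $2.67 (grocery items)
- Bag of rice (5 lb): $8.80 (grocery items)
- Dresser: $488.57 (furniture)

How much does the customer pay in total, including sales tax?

Office chair $416.62: furniture → 8% + 3% surcharge = 11% → $45.83
Yo-yo $8.87: toys and games → 5.25% → $0.47
Eye drops $6.12: nonprescription drugs → 0% → $0.00
Granola (1 lb) $8.14: grocery items → 7.5% → $0.61
Canned tomatoes $2.67: grocery items → 7.5% → $0.20
Bag of rice (5 lb) $8.80: grocery items → 7.5% → $0.66
Dresser $488.57: furniture → 8% + 3% surcharge = 11% → $53.74
Subtotal = $939.79; tax = $101.51; total due = $1041.30

$1041.30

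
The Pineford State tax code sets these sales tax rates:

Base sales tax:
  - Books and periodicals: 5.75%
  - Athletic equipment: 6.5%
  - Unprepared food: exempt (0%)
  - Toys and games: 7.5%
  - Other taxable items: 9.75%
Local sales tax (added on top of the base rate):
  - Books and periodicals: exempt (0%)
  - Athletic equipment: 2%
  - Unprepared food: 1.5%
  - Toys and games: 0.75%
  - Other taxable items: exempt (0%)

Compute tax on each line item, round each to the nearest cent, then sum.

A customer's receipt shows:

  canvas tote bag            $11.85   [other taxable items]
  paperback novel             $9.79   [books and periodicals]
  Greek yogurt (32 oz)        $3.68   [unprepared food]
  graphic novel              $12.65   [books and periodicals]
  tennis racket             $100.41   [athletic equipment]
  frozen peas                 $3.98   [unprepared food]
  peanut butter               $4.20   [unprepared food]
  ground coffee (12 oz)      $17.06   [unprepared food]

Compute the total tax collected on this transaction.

Canvas tote bag $11.85: other taxable items → 9.75% + 0% local = 9.75% → $1.16
Paperback novel $9.79: books and periodicals → 5.75% + 0% local = 5.75% → $0.56
Greek yogurt (32 oz) $3.68: unprepared food → 0% + 1.5% local = 1.5% → $0.06
Graphic novel $12.65: books and periodicals → 5.75% + 0% local = 5.75% → $0.73
Tennis racket $100.41: athletic equipment → 6.5% + 2% local = 8.5% → $8.53
Frozen peas $3.98: unprepared food → 0% + 1.5% local = 1.5% → $0.06
Peanut butter $4.20: unprepared food → 0% + 1.5% local = 1.5% → $0.06
Ground coffee (12 oz) $17.06: unprepared food → 0% + 1.5% local = 1.5% → $0.26
Total tax = $1.16 + $0.56 + $0.06 + $0.73 + $8.53 + $0.06 + $0.06 + $0.26 = $11.42

$11.42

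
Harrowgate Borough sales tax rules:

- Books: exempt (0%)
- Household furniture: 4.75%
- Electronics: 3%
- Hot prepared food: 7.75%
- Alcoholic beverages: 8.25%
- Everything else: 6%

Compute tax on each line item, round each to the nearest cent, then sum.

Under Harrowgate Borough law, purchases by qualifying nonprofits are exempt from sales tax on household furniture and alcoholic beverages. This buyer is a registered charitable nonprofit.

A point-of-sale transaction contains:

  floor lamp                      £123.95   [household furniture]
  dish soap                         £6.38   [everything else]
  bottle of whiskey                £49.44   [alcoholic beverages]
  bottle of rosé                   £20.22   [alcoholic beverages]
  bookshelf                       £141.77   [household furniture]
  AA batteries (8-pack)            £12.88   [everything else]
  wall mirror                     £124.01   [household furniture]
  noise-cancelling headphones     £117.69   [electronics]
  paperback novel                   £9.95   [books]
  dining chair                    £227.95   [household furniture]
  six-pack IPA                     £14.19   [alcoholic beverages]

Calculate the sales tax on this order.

Floor lamp £123.95: household furniture, buyer-exempt → 0% → £0.00
Dish soap £6.38: everything else → 6% → £0.38
Bottle of whiskey £49.44: alcoholic beverages, buyer-exempt → 0% → £0.00
Bottle of rosé £20.22: alcoholic beverages, buyer-exempt → 0% → £0.00
Bookshelf £141.77: household furniture, buyer-exempt → 0% → £0.00
AA batteries (8-pack) £12.88: everything else → 6% → £0.77
Wall mirror £124.01: household furniture, buyer-exempt → 0% → £0.00
Noise-cancelling headphones £117.69: electronics → 3% → £3.53
Paperback novel £9.95: books → 0% → £0.00
Dining chair £227.95: household furniture, buyer-exempt → 0% → £0.00
Six-pack IPA £14.19: alcoholic beverages, buyer-exempt → 0% → £0.00
Total tax = £0.38 + £0.77 + £3.53 = £4.68

£4.68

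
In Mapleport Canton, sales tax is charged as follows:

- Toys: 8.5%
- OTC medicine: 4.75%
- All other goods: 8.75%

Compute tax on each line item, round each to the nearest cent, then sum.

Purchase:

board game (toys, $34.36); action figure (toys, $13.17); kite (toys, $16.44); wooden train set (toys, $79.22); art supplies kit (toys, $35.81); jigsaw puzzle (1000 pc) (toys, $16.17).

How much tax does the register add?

$16.58

Board game $34.36: toys → 8.5% → $2.92
Action figure $13.17: toys → 8.5% → $1.12
Kite $16.44: toys → 8.5% → $1.40
Wooden train set $79.22: toys → 8.5% → $6.73
Art supplies kit $35.81: toys → 8.5% → $3.04
Jigsaw puzzle (1000 pc) $16.17: toys → 8.5% → $1.37
Total tax = $2.92 + $1.12 + $1.40 + $6.73 + $3.04 + $1.37 = $16.58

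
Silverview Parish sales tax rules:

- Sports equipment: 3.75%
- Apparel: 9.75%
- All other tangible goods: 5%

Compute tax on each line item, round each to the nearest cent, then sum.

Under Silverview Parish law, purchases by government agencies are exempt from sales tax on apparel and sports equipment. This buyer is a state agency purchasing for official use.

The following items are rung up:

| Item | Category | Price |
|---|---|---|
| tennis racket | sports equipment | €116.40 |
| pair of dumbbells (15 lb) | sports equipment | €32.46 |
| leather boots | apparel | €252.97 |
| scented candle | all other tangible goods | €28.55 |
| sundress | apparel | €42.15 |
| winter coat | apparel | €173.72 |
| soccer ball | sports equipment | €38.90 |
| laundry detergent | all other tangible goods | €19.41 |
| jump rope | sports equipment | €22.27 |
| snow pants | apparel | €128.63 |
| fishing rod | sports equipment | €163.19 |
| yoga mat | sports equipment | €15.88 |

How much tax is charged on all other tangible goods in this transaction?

Scented candle €28.55: all other tangible goods → 5% → €1.43
Laundry detergent €19.41: all other tangible goods → 5% → €0.97
Tax on all other tangible goods = €1.43 + €0.97 = €2.40

€2.40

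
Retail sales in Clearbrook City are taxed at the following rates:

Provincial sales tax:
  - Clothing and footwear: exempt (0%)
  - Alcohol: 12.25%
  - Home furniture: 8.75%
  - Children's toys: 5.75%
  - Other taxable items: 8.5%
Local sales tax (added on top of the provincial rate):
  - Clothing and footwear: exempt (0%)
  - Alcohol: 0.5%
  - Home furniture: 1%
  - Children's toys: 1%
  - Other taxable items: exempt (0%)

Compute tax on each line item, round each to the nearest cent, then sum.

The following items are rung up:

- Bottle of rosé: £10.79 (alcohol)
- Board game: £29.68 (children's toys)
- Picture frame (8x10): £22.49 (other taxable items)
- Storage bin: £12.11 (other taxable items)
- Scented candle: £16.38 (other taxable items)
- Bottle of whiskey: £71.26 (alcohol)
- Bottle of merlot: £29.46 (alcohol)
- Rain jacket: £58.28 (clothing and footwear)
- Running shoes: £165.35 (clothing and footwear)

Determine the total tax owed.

Bottle of rosé £10.79: alcohol → 12.25% + 0.5% local = 12.75% → £1.38
Board game £29.68: children's toys → 5.75% + 1% local = 6.75% → £2.00
Picture frame (8x10) £22.49: other taxable items → 8.5% + 0% local = 8.5% → £1.91
Storage bin £12.11: other taxable items → 8.5% + 0% local = 8.5% → £1.03
Scented candle £16.38: other taxable items → 8.5% + 0% local = 8.5% → £1.39
Bottle of whiskey £71.26: alcohol → 12.25% + 0.5% local = 12.75% → £9.09
Bottle of merlot £29.46: alcohol → 12.25% + 0.5% local = 12.75% → £3.76
Rain jacket £58.28: clothing and footwear → 0% + 0% local = 0% → £0.00
Running shoes £165.35: clothing and footwear → 0% + 0% local = 0% → £0.00
Total tax = £1.38 + £2.00 + £1.91 + £1.03 + £1.39 + £9.09 + £3.76 = £20.56

£20.56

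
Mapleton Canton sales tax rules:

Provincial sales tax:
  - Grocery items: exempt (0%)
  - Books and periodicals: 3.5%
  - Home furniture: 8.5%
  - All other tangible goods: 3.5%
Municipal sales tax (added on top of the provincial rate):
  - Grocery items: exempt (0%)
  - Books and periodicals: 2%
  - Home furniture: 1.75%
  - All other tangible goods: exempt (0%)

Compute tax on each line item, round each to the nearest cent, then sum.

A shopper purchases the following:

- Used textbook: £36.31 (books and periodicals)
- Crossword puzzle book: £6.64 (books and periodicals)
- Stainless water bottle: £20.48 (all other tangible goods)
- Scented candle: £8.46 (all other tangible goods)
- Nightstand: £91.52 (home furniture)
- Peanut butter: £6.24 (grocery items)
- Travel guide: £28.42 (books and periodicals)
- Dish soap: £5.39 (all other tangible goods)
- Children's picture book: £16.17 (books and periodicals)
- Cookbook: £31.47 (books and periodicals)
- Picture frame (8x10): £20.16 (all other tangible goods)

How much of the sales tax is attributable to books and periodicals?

£6.55

Used textbook £36.31: books and periodicals → 3.5% + 2% municipal = 5.5% → £2.00
Crossword puzzle book £6.64: books and periodicals → 3.5% + 2% municipal = 5.5% → £0.37
Travel guide £28.42: books and periodicals → 3.5% + 2% municipal = 5.5% → £1.56
Children's picture book £16.17: books and periodicals → 3.5% + 2% municipal = 5.5% → £0.89
Cookbook £31.47: books and periodicals → 3.5% + 2% municipal = 5.5% → £1.73
Tax on books and periodicals = £2.00 + £0.37 + £1.56 + £0.89 + £1.73 = £6.55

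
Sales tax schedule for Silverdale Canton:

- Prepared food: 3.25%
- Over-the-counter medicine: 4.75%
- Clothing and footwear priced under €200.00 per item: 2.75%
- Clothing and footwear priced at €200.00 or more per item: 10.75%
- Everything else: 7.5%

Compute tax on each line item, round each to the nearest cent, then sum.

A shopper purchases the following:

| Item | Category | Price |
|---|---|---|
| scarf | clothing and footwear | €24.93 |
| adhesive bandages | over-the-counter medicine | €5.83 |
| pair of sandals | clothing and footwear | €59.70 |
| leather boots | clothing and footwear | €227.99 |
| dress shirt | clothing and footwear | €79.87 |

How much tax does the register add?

Scarf €24.93: clothing and footwear, under €200.00 → 2.75% → €0.69
Adhesive bandages €5.83: over-the-counter medicine → 4.75% → €0.28
Pair of sandals €59.70: clothing and footwear, under €200.00 → 2.75% → €1.64
Leather boots €227.99: clothing and footwear, €200.00 or more → 10.75% → €24.51
Dress shirt €79.87: clothing and footwear, under €200.00 → 2.75% → €2.20
Total tax = €0.69 + €0.28 + €1.64 + €24.51 + €2.20 = €29.32

€29.32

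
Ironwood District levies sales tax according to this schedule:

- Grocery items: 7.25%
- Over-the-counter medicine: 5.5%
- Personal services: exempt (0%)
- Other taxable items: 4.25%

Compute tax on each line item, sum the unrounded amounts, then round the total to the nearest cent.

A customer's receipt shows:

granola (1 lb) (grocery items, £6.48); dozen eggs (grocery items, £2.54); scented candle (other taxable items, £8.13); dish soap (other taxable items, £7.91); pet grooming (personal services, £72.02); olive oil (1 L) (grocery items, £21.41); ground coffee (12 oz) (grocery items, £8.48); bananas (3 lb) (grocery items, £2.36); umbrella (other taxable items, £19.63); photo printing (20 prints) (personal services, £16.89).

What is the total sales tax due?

£4.51

Granola (1 lb) £6.48: grocery items → 7.25% → £0.4698
Dozen eggs £2.54: grocery items → 7.25% → £0.18415
Scented candle £8.13: other taxable items → 4.25% → £0.345525
Dish soap £7.91: other taxable items → 4.25% → £0.336175
Pet grooming £72.02: personal services → 0% → £0.00
Olive oil (1 L) £21.41: grocery items → 7.25% → £1.552225
Ground coffee (12 oz) £8.48: grocery items → 7.25% → £0.6148
Bananas (3 lb) £2.36: grocery items → 7.25% → £0.1711
Umbrella £19.63: other taxable items → 4.25% → £0.834275
Photo printing (20 prints) £16.89: personal services → 0% → £0.00
Unrounded tax sum = £4.50805 → £4.51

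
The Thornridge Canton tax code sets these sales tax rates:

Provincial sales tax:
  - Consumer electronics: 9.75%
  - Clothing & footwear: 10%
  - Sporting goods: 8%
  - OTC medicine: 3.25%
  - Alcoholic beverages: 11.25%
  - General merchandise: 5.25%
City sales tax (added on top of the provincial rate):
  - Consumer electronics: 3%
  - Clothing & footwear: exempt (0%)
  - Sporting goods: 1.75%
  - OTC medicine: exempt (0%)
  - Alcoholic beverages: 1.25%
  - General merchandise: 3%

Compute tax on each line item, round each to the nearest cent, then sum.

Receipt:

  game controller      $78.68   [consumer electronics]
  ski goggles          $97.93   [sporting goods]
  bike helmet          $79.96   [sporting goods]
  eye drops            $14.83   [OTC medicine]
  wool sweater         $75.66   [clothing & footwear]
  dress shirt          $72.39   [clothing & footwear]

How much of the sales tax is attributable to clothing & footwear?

Wool sweater $75.66: clothing & footwear → 10% + 0% city = 10% → $7.57
Dress shirt $72.39: clothing & footwear → 10% + 0% city = 10% → $7.24
Tax on clothing & footwear = $7.57 + $7.24 = $14.81

$14.81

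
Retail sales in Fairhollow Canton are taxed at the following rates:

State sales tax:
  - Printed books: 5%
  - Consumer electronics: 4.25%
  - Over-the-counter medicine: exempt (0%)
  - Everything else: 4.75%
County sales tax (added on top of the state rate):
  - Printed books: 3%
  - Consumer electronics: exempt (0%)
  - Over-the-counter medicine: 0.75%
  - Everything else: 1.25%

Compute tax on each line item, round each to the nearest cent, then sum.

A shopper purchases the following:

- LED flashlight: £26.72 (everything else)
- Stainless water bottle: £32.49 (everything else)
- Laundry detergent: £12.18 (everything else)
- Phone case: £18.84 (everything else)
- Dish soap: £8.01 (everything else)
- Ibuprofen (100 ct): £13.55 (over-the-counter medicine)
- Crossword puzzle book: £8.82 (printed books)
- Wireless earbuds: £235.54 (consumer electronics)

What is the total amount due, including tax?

£372.86

LED flashlight £26.72: everything else → 4.75% + 1.25% county = 6% → £1.60
Stainless water bottle £32.49: everything else → 4.75% + 1.25% county = 6% → £1.95
Laundry detergent £12.18: everything else → 4.75% + 1.25% county = 6% → £0.73
Phone case £18.84: everything else → 4.75% + 1.25% county = 6% → £1.13
Dish soap £8.01: everything else → 4.75% + 1.25% county = 6% → £0.48
Ibuprofen (100 ct) £13.55: over-the-counter medicine → 0% + 0.75% county = 0.75% → £0.10
Crossword puzzle book £8.82: printed books → 5% + 3% county = 8% → £0.71
Wireless earbuds £235.54: consumer electronics → 4.25% + 0% county = 4.25% → £10.01
Subtotal = £356.15; tax = £16.71; total due = £372.86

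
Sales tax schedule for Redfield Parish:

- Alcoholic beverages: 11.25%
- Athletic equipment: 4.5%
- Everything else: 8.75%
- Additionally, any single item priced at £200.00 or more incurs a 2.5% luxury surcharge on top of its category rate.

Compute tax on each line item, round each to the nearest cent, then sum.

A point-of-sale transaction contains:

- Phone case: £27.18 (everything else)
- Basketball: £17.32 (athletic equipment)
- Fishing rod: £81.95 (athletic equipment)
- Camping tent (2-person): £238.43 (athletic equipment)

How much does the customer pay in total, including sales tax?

£388.42

Phone case £27.18: everything else → 8.75% → £2.38
Basketball £17.32: athletic equipment → 4.5% → £0.78
Fishing rod £81.95: athletic equipment → 4.5% → £3.69
Camping tent (2-person) £238.43: athletic equipment → 4.5% + 2.5% surcharge = 7% → £16.69
Subtotal = £364.88; tax = £23.54; total due = £388.42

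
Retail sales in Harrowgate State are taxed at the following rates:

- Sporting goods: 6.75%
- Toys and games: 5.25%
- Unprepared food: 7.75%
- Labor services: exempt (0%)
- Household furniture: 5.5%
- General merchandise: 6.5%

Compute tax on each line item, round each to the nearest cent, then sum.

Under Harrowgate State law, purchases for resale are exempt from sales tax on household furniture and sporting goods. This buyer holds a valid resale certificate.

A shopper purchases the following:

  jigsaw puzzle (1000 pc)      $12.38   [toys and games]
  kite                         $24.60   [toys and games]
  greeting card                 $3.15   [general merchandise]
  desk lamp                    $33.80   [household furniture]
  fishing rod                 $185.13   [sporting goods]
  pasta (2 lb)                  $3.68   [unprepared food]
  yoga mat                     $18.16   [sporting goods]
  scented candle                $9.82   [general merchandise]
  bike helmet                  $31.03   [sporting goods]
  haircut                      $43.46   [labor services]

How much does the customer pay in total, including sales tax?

$368.28

Jigsaw puzzle (1000 pc) $12.38: toys and games → 5.25% → $0.65
Kite $24.60: toys and games → 5.25% → $1.29
Greeting card $3.15: general merchandise → 6.5% → $0.20
Desk lamp $33.80: household furniture, buyer-exempt → 0% → $0.00
Fishing rod $185.13: sporting goods, buyer-exempt → 0% → $0.00
Pasta (2 lb) $3.68: unprepared food → 7.75% → $0.29
Yoga mat $18.16: sporting goods, buyer-exempt → 0% → $0.00
Scented candle $9.82: general merchandise → 6.5% → $0.64
Bike helmet $31.03: sporting goods, buyer-exempt → 0% → $0.00
Haircut $43.46: labor services → 0% → $0.00
Subtotal = $365.21; tax = $3.07; total due = $368.28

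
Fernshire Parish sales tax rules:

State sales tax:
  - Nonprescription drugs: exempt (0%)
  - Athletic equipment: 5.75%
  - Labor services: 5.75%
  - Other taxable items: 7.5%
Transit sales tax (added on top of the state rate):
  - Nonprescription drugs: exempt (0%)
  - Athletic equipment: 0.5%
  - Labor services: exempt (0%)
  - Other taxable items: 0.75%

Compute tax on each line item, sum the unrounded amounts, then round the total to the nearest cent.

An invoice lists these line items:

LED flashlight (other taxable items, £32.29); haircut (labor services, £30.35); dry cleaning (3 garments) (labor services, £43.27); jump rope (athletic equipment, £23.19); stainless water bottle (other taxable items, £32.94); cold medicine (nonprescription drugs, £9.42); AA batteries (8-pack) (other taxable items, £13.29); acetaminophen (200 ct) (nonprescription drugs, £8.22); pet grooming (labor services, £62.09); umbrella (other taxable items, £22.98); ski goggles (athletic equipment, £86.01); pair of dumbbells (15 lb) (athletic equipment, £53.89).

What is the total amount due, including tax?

£444.31

LED flashlight £32.29: other taxable items → 7.5% + 0.75% transit = 8.25% → £2.663925
Haircut £30.35: labor services → 5.75% + 0% transit = 5.75% → £1.745125
Dry cleaning (3 garments) £43.27: labor services → 5.75% + 0% transit = 5.75% → £2.488025
Jump rope £23.19: athletic equipment → 5.75% + 0.5% transit = 6.25% → £1.449375
Stainless water bottle £32.94: other taxable items → 7.5% + 0.75% transit = 8.25% → £2.71755
Cold medicine £9.42: nonprescription drugs → 0% + 0% transit = 0% → £0.00
AA batteries (8-pack) £13.29: other taxable items → 7.5% + 0.75% transit = 8.25% → £1.096425
Acetaminophen (200 ct) £8.22: nonprescription drugs → 0% + 0% transit = 0% → £0.00
Pet grooming £62.09: labor services → 5.75% + 0% transit = 5.75% → £3.570175
Umbrella £22.98: other taxable items → 7.5% + 0.75% transit = 8.25% → £1.89585
Ski goggles £86.01: athletic equipment → 5.75% + 0.5% transit = 6.25% → £5.375625
Pair of dumbbells (15 lb) £53.89: athletic equipment → 5.75% + 0.5% transit = 6.25% → £3.368125
Subtotal = £417.94; unrounded tax = £26.3702 → £26.37; total due = £444.31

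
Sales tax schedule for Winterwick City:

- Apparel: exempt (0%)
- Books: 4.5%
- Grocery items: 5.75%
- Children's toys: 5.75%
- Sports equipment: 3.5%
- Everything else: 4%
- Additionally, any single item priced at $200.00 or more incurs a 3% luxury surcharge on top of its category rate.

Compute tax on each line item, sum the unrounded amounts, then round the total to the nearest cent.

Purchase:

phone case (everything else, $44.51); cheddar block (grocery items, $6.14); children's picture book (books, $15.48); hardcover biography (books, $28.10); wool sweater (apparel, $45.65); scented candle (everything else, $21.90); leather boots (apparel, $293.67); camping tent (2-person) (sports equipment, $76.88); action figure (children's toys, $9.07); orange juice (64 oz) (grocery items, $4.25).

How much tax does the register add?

$17.24

Phone case $44.51: everything else → 4% → $1.7804
Cheddar block $6.14: grocery items → 5.75% → $0.35305
Children's picture book $15.48: books → 4.5% → $0.6966
Hardcover biography $28.10: books → 4.5% → $1.2645
Wool sweater $45.65: apparel → 0% → $0.00
Scented candle $21.90: everything else → 4% → $0.876
Leather boots $293.67: apparel → 0% + 3% surcharge = 3% → $8.8101
Camping tent (2-person) $76.88: sports equipment → 3.5% → $2.6908
Action figure $9.07: children's toys → 5.75% → $0.521525
Orange juice (64 oz) $4.25: grocery items → 5.75% → $0.244375
Unrounded tax sum = $17.23735 → $17.24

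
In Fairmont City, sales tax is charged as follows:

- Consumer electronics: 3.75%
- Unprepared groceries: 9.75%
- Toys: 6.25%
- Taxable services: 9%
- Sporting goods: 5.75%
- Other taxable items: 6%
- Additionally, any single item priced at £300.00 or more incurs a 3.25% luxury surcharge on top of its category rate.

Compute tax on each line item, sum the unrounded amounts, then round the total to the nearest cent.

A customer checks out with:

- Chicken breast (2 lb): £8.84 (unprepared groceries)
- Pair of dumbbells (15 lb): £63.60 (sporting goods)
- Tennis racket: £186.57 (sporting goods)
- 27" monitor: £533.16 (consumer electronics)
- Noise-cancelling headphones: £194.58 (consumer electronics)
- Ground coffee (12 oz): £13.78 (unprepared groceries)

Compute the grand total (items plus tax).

Chicken breast (2 lb) £8.84: unprepared groceries → 9.75% → £0.8619
Pair of dumbbells (15 lb) £63.60: sporting goods → 5.75% → £3.657
Tennis racket £186.57: sporting goods → 5.75% → £10.727775
27" monitor £533.16: consumer electronics → 3.75% + 3.25% surcharge = 7% → £37.3212
Noise-cancelling headphones £194.58: consumer electronics → 3.75% → £7.29675
Ground coffee (12 oz) £13.78: unprepared groceries → 9.75% → £1.34355
Subtotal = £1000.53; unrounded tax = £61.208175 → £61.21; total due = £1061.74

£1061.74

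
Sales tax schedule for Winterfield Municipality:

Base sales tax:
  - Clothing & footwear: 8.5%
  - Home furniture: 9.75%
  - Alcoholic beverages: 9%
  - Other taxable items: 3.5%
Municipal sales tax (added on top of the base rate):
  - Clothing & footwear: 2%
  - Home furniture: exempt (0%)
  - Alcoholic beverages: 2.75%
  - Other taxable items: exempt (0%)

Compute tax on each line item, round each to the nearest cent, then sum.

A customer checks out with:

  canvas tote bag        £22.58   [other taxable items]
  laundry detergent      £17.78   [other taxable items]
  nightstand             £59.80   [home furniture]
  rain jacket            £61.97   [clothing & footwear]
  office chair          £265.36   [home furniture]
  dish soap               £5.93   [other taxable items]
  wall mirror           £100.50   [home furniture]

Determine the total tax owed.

£49.63

Canvas tote bag £22.58: other taxable items → 3.5% + 0% municipal = 3.5% → £0.79
Laundry detergent £17.78: other taxable items → 3.5% + 0% municipal = 3.5% → £0.62
Nightstand £59.80: home furniture → 9.75% + 0% municipal = 9.75% → £5.83
Rain jacket £61.97: clothing & footwear → 8.5% + 2% municipal = 10.5% → £6.51
Office chair £265.36: home furniture → 9.75% + 0% municipal = 9.75% → £25.87
Dish soap £5.93: other taxable items → 3.5% + 0% municipal = 3.5% → £0.21
Wall mirror £100.50: home furniture → 9.75% + 0% municipal = 9.75% → £9.80
Total tax = £0.79 + £0.62 + £5.83 + £6.51 + £25.87 + £0.21 + £9.80 = £49.63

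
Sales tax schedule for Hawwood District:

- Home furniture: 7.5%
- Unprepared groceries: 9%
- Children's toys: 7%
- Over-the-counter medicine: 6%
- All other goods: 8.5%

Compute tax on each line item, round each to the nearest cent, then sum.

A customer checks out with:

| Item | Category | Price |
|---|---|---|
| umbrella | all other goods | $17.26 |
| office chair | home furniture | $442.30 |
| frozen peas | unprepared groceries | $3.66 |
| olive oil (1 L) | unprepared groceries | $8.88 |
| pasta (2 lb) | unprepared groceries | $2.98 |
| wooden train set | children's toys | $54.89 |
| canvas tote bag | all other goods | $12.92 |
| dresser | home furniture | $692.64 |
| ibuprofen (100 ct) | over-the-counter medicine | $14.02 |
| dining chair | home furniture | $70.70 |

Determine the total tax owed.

$99.07

Umbrella $17.26: all other goods → 8.5% → $1.47
Office chair $442.30: home furniture → 7.5% → $33.17
Frozen peas $3.66: unprepared groceries → 9% → $0.33
Olive oil (1 L) $8.88: unprepared groceries → 9% → $0.80
Pasta (2 lb) $2.98: unprepared groceries → 9% → $0.27
Wooden train set $54.89: children's toys → 7% → $3.84
Canvas tote bag $12.92: all other goods → 8.5% → $1.10
Dresser $692.64: home furniture → 7.5% → $51.95
Ibuprofen (100 ct) $14.02: over-the-counter medicine → 6% → $0.84
Dining chair $70.70: home furniture → 7.5% → $5.30
Total tax = $1.47 + $33.17 + $0.33 + $0.80 + $0.27 + $3.84 + $1.10 + $51.95 + $0.84 + $5.30 = $99.07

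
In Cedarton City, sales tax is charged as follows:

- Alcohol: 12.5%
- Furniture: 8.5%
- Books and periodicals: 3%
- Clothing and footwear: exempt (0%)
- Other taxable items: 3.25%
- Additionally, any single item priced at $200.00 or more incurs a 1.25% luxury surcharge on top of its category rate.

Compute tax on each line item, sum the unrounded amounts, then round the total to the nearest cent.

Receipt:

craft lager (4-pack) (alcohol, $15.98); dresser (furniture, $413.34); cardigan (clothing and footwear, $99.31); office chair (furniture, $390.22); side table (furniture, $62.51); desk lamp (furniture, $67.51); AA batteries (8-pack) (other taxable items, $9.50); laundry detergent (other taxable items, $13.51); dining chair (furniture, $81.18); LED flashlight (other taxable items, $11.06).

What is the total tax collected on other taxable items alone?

$1.11

AA batteries (8-pack) $9.50: other taxable items → 3.25% → $0.30875
Laundry detergent $13.51: other taxable items → 3.25% → $0.439075
LED flashlight $11.06: other taxable items → 3.25% → $0.35945
Tax on other taxable items: unrounded sum = $1.107275 → $1.11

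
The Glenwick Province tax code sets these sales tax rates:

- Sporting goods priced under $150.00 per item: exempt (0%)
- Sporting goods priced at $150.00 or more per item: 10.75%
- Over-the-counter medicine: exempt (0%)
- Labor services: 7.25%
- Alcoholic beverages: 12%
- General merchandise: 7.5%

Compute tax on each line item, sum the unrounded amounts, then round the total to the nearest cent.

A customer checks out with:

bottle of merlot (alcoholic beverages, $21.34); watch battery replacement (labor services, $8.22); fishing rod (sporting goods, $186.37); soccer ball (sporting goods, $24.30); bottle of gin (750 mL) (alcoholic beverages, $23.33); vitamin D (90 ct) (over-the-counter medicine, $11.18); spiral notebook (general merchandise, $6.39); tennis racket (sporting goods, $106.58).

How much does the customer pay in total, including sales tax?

$414.18

Bottle of merlot $21.34: alcoholic beverages → 12% → $2.5608
Watch battery replacement $8.22: labor services → 7.25% → $0.59595
Fishing rod $186.37: sporting goods, $150.00 or more → 10.75% → $20.034775
Soccer ball $24.30: sporting goods, under $150.00 → 0% → $0.00
Bottle of gin (750 mL) $23.33: alcoholic beverages → 12% → $2.7996
Vitamin D (90 ct) $11.18: over-the-counter medicine → 0% → $0.00
Spiral notebook $6.39: general merchandise → 7.5% → $0.47925
Tennis racket $106.58: sporting goods, under $150.00 → 0% → $0.00
Subtotal = $387.71; unrounded tax = $26.470375 → $26.47; total due = $414.18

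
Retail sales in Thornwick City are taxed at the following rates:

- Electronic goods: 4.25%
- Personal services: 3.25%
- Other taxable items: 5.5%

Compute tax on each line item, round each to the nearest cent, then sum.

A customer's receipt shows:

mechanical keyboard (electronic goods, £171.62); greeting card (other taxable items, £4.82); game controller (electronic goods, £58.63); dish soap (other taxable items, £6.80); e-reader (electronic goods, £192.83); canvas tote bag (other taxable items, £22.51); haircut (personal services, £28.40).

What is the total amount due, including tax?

Mechanical keyboard £171.62: electronic goods → 4.25% → £7.29
Greeting card £4.82: other taxable items → 5.5% → £0.27
Game controller £58.63: electronic goods → 4.25% → £2.49
Dish soap £6.80: other taxable items → 5.5% → £0.37
E-reader £192.83: electronic goods → 4.25% → £8.20
Canvas tote bag £22.51: other taxable items → 5.5% → £1.24
Haircut £28.40: personal services → 3.25% → £0.92
Subtotal = £485.61; tax = £20.78; total due = £506.39

£506.39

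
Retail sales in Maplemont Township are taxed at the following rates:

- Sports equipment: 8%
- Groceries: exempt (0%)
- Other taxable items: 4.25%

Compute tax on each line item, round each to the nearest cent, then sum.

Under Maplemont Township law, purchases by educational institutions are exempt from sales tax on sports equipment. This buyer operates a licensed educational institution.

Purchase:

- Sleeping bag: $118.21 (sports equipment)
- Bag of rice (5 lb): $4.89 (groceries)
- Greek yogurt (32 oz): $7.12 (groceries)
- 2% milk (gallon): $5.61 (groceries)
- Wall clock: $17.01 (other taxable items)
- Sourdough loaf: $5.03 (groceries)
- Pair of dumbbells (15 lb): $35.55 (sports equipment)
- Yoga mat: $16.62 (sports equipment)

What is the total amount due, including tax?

$210.76

Sleeping bag $118.21: sports equipment, buyer-exempt → 0% → $0.00
Bag of rice (5 lb) $4.89: groceries → 0% → $0.00
Greek yogurt (32 oz) $7.12: groceries → 0% → $0.00
2% milk (gallon) $5.61: groceries → 0% → $0.00
Wall clock $17.01: other taxable items → 4.25% → $0.72
Sourdough loaf $5.03: groceries → 0% → $0.00
Pair of dumbbells (15 lb) $35.55: sports equipment, buyer-exempt → 0% → $0.00
Yoga mat $16.62: sports equipment, buyer-exempt → 0% → $0.00
Subtotal = $210.04; tax = $0.72; total due = $210.76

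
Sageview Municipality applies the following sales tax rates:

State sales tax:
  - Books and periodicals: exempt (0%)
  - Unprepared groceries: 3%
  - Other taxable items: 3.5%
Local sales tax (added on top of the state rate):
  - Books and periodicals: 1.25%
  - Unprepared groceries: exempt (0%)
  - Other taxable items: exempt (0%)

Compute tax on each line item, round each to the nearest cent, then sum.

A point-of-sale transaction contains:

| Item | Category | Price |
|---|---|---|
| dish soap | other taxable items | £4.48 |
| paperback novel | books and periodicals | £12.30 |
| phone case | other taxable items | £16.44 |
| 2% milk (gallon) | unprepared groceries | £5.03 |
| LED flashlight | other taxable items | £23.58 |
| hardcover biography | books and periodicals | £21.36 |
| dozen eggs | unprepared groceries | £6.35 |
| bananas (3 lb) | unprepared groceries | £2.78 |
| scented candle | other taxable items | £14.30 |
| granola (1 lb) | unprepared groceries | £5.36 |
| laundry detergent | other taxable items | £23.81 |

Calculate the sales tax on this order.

£3.90

Dish soap £4.48: other taxable items → 3.5% + 0% local = 3.5% → £0.16
Paperback novel £12.30: books and periodicals → 0% + 1.25% local = 1.25% → £0.15
Phone case £16.44: other taxable items → 3.5% + 0% local = 3.5% → £0.58
2% milk (gallon) £5.03: unprepared groceries → 3% + 0% local = 3% → £0.15
LED flashlight £23.58: other taxable items → 3.5% + 0% local = 3.5% → £0.83
Hardcover biography £21.36: books and periodicals → 0% + 1.25% local = 1.25% → £0.27
Dozen eggs £6.35: unprepared groceries → 3% + 0% local = 3% → £0.19
Bananas (3 lb) £2.78: unprepared groceries → 3% + 0% local = 3% → £0.08
Scented candle £14.30: other taxable items → 3.5% + 0% local = 3.5% → £0.50
Granola (1 lb) £5.36: unprepared groceries → 3% + 0% local = 3% → £0.16
Laundry detergent £23.81: other taxable items → 3.5% + 0% local = 3.5% → £0.83
Total tax = £0.16 + £0.15 + £0.58 + £0.15 + £0.83 + £0.27 + £0.19 + £0.08 + £0.50 + £0.16 + £0.83 = £3.90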